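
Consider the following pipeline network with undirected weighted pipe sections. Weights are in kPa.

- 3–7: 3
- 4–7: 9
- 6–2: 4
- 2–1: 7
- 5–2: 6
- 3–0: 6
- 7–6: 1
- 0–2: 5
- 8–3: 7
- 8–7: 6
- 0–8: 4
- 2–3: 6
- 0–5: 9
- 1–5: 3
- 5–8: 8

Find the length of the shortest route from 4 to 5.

20 kPa

Candidate routes:
4–7–8–5: 9+6+8 = 23
4–7–6–2–5: 9+1+4+6 = 20
4–7–6–2–1–5: 9+1+4+7+3 = 24
Cheapest is 4–7–6–2–5 at 20 kPa.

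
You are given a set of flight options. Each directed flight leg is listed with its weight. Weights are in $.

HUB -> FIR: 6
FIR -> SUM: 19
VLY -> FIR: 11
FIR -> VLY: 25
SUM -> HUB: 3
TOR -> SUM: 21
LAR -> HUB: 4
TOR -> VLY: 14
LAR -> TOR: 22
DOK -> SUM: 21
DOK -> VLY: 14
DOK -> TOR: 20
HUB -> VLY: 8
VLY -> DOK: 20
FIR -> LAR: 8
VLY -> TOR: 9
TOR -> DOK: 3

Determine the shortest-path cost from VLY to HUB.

$23

Compare a few routes:
VLY → TOR → DOK → SUM → HUB: 9+3+21+3 = 36
VLY → FIR → LAR → HUB: 11+8+4 = 23
VLY → FIR → SUM → HUB: 11+19+3 = 33
VLY → TOR → SUM → HUB: 9+21+3 = 33
The minimum is $23 via VLY → FIR → LAR → HUB.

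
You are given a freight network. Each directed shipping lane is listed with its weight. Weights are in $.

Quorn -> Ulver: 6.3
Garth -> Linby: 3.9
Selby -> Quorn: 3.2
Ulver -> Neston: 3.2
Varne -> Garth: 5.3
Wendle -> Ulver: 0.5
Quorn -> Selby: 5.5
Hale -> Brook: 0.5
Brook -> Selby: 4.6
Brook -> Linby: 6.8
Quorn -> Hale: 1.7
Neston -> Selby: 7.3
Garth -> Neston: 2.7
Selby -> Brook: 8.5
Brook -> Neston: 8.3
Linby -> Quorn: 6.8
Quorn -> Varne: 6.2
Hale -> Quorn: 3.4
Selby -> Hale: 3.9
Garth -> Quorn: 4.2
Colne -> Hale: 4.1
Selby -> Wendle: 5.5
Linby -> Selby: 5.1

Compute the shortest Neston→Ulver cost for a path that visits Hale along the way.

Shortest Neston→Hale: Neston → Selby → Hale = 11.2
Shortest Hale→Ulver: Hale → Quorn → Ulver = 9.7
Total via Hale: 11.2 + 9.7 = $20.9.

$20.9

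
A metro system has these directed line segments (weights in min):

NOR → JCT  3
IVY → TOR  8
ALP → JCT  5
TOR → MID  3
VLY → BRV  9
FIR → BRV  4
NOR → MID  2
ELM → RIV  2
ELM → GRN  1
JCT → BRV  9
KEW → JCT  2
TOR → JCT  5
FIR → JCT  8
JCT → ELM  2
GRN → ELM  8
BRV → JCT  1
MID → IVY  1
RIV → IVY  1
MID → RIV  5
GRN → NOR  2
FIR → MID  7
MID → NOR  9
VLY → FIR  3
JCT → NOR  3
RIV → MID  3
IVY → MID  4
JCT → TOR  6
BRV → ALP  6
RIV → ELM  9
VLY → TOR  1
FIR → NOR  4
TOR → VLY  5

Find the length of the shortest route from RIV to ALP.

Settle nodes by increasing distance from RIV:
RIV: 0
IVY: 1  (via RIV)
MID: 3  (via RIV)
TOR: 9  (via IVY)
ELM: 9  (via RIV)
GRN: 10  (via ELM)
NOR: 12  (via MID)
JCT: 14  (via TOR)
VLY: 14  (via TOR)
FIR: 17  (via VLY)
BRV: 21  (via FIR)
ALP: 27  (via BRV)
Shortest route: RIV → IVY → TOR → VLY → FIR → BRV → ALP = 27 min.

27 min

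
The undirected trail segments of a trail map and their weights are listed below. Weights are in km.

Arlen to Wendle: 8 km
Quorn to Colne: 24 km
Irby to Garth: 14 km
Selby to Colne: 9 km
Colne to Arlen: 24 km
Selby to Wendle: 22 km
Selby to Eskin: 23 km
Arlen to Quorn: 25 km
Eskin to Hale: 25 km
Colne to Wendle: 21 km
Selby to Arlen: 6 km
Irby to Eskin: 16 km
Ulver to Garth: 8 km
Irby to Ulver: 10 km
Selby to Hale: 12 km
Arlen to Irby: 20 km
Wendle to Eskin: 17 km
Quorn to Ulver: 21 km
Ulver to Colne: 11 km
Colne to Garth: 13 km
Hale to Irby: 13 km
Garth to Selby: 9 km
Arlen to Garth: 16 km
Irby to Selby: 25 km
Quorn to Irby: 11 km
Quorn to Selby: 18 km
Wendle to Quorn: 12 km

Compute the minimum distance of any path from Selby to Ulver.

17 km

Enumerating some paths:
Selby - Colne - Ulver: 9+11 = 20
Selby - Garth - Ulver: 9+8 = 17
The minimum is 17 km via Selby - Garth - Ulver.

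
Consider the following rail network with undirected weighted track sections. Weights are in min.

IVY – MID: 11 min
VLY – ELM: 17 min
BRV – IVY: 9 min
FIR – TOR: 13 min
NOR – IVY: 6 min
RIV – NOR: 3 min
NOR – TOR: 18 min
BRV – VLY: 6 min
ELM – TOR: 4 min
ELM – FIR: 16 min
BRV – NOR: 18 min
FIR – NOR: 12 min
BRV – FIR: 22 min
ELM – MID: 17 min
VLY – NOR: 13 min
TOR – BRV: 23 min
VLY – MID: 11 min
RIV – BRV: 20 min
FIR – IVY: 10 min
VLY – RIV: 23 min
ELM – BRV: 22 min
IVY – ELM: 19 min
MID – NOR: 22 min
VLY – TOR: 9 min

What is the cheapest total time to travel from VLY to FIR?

22 min

Settle nodes by increasing distance from VLY:
VLY: 0
BRV: 6  (via VLY)
TOR: 9  (via VLY)
MID: 11  (via VLY)
ELM: 13  (via TOR)
NOR: 13  (via VLY)
IVY: 15  (via BRV)
RIV: 16  (via NOR)
FIR: 22  (via TOR)
Shortest route: VLY → TOR → FIR = 22 min.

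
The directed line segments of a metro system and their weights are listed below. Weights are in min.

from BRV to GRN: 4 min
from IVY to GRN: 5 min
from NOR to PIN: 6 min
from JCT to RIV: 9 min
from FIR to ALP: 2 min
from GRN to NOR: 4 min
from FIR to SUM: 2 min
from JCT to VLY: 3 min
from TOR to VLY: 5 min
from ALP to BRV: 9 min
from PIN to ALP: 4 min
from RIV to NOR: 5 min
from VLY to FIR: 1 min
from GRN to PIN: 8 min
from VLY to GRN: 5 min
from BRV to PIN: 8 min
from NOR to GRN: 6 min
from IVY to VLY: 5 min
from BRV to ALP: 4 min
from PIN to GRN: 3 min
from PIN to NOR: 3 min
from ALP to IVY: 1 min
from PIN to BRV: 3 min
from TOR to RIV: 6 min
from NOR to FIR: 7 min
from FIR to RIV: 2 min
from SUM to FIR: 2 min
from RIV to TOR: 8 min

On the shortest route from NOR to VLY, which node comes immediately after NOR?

Enumerating some paths:
NOR → FIR → ALP → IVY → VLY: 7+2+1+5 = 15
NOR → PIN → ALP → IVY → VLY: 6+4+1+5 = 16
The minimum is 15 min via NOR → FIR → ALP → IVY → VLY.
So from NOR the first move is to FIR.

FIR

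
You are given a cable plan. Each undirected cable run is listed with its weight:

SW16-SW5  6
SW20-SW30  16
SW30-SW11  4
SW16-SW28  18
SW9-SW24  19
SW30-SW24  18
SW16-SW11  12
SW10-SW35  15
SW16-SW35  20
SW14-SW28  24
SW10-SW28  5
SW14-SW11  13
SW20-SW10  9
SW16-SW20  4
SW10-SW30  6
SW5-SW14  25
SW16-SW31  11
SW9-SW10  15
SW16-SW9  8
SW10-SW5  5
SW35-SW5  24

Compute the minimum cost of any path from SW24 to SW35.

Enumerating some paths:
SW24–SW30–SW10–SW35: 18+6+15 = 39
SW24–SW9–SW10–SW35: 19+15+15 = 49
SW24–SW9–SW16–SW35: 19+8+20 = 47
The minimum is 39 via SW24–SW30–SW10–SW35.

39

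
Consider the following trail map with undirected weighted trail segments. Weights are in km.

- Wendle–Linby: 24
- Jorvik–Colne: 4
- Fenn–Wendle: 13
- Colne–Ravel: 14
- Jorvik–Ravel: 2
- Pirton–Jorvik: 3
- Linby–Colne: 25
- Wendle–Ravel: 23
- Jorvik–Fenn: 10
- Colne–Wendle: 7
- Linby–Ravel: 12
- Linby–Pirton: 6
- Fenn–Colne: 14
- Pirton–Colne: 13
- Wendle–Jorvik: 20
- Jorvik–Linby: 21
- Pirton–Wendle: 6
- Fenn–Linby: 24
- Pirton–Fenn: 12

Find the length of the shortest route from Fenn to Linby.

Running Dijkstra from Fenn:
Fenn: 0
Jorvik: 10  (via Fenn)
Ravel: 12  (via Jorvik)
Pirton: 12  (via Fenn)
Wendle: 13  (via Fenn)
Colne: 14  (via Fenn)
Linby: 18  (via Pirton)
Shortest route: Fenn → Pirton → Linby = 18 km.

18 km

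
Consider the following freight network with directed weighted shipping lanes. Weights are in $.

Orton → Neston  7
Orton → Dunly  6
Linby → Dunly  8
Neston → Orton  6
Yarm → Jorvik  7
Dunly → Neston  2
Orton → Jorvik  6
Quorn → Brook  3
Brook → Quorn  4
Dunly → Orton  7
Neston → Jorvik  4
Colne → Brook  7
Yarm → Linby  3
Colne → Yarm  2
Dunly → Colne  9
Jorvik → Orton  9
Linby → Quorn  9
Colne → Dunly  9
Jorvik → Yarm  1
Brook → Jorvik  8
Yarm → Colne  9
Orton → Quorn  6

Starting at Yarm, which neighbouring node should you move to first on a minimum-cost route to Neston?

Candidate routes:
Yarm → Colne → Dunly → Neston: 9+9+2 = 20
Yarm → Linby → Dunly → Neston: 3+8+2 = 13
Yarm → Jorvik → Orton → Neston: 7+9+7 = 23
The minimum is $13 via Yarm → Linby → Dunly → Neston.
So from Yarm the first move is to Linby.

Linby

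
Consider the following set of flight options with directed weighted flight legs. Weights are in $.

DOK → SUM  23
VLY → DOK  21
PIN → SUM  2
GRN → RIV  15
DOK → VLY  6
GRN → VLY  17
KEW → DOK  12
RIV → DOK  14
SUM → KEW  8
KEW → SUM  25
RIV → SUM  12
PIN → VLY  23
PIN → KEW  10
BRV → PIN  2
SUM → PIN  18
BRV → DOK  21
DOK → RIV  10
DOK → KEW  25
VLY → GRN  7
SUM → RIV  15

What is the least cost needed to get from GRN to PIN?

$45

Shortest distances from GRN:
GRN: 0
RIV: 15  (via GRN)
VLY: 17  (via GRN)
SUM: 27  (via RIV)
DOK: 29  (via RIV)
KEW: 35  (via SUM)
PIN: 45  (via SUM)
Shortest route: GRN → RIV → SUM → PIN = $45.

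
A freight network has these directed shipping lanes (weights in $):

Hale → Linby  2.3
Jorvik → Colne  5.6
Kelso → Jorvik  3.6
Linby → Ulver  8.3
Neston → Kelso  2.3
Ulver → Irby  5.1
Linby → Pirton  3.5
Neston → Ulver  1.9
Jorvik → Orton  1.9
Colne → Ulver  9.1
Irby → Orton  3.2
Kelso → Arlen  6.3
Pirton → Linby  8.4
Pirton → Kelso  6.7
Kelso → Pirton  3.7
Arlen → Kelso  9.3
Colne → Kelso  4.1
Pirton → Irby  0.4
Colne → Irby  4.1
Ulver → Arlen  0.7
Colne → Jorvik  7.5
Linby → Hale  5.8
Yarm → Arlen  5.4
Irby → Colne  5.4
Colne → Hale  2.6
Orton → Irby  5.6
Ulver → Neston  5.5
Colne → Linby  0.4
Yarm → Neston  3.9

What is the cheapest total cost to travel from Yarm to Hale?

Settle nodes by increasing distance from Yarm:
Yarm: 0
Neston: 3.9  (via Yarm)
Arlen: 5.4  (via Yarm)
Ulver: 5.8  (via Neston)
Kelso: 6.2  (via Neston)
Jorvik: 9.8  (via Kelso)
Pirton: 9.9  (via Kelso)
Irby: 10.3  (via Pirton)
Orton: 11.7  (via Jorvik)
Colne: 15.4  (via Jorvik)
Linby: 15.8  (via Colne)
Hale: 18  (via Colne)
Shortest route: Yarm → Neston → Kelso → Jorvik → Colne → Hale = $18.

$18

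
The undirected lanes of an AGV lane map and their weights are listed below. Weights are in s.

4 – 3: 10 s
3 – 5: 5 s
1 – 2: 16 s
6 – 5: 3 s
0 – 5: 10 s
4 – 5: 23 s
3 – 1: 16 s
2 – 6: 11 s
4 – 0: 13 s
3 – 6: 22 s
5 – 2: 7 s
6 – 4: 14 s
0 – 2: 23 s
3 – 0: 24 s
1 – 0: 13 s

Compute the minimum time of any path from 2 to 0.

17 s

Shortest distances from 2:
2: 0
5: 7  (via 2)
6: 10  (via 5)
3: 12  (via 5)
1: 16  (via 2)
0: 17  (via 5)
Shortest route: 2 → 5 → 0 = 17 s.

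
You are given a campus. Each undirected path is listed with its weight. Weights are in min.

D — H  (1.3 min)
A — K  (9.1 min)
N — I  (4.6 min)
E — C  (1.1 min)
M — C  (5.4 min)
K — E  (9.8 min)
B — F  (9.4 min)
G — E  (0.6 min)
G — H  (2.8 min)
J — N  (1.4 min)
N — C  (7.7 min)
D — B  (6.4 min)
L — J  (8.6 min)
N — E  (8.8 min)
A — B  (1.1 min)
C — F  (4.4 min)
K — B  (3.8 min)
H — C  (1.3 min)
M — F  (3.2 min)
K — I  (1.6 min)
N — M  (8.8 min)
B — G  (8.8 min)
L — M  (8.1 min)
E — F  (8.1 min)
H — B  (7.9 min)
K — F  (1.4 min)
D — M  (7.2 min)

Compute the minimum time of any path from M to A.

Candidate routes:
M - F - K - A: 3.2+1.4+9.1 = 13.7
M - F - B - A: 3.2+9.4+1.1 = 13.7
M - F - K - B - A: 3.2+1.4+3.8+1.1 = 9.5
The minimum is 9.5 min via M - F - K - B - A.

9.5 min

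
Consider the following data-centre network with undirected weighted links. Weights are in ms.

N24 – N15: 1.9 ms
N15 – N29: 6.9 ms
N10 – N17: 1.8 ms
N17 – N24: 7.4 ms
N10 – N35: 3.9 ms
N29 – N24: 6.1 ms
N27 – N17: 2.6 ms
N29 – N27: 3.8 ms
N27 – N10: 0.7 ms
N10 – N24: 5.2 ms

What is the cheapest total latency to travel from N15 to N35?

11 ms

Settle nodes by increasing distance from N15:
N15: 0
N24: 1.9  (via N15)
N29: 6.9  (via N15)
N10: 7.1  (via N24)
N27: 7.8  (via N10)
N17: 8.9  (via N10)
N35: 11  (via N10)
Shortest route: N15 → N24 → N10 → N35 = 11 ms.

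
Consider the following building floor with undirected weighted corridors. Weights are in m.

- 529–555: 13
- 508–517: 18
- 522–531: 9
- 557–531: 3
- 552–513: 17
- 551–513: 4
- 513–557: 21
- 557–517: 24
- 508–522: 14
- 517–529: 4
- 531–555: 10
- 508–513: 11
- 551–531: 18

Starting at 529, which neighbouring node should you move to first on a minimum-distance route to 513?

Compare a few routes:
529 → 555 → 531 → 551 → 513: 13+10+18+4 = 45
529 → 517 → 508 → 513: 4+18+11 = 33
The minimum is 33 m via 529 → 517 → 508 → 513.
So from 529 the first move is to 517.

517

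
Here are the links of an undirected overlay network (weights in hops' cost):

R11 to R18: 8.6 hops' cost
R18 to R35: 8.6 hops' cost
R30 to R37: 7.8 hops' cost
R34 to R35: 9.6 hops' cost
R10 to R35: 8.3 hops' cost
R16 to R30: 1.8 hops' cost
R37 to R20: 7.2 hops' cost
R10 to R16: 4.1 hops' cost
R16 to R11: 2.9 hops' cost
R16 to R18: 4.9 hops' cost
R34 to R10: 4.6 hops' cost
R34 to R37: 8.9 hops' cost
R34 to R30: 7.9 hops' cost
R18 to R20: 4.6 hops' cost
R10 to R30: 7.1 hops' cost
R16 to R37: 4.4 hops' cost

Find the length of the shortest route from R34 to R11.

11.6 hops' cost

Settle nodes by increasing distance from R34:
R34: 0
R10: 4.6  (via R34)
R30: 7.9  (via R34)
R16: 8.7  (via R10)
R37: 8.9  (via R34)
R35: 9.6  (via R34)
R11: 11.6  (via R16)
Shortest route: R34–R10–R16–R11 = 11.6 hops' cost.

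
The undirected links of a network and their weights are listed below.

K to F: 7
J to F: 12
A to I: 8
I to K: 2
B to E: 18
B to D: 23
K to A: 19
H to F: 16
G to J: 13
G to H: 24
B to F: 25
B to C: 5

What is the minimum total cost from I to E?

Compare a few routes:
I–A–K–F–B–E: 8+19+7+25+18 = 77
I–K–F–B–E: 2+7+25+18 = 52
Cheapest is I–K–F–B–E at 52.

52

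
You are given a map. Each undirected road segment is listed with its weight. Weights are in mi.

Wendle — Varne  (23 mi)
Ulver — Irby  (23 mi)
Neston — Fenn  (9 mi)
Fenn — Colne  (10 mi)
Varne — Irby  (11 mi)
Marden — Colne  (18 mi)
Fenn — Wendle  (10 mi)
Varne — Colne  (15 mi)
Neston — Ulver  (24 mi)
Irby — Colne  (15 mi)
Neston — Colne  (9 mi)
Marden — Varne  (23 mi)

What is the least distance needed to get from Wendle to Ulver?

Settle nodes by increasing distance from Wendle:
Wendle: 0
Fenn: 10  (via Wendle)
Neston: 19  (via Fenn)
Colne: 20  (via Fenn)
Varne: 23  (via Wendle)
Irby: 34  (via Varne)
Marden: 38  (via Colne)
Ulver: 43  (via Neston)
Shortest route: Wendle → Fenn → Neston → Ulver = 43 mi.

43 mi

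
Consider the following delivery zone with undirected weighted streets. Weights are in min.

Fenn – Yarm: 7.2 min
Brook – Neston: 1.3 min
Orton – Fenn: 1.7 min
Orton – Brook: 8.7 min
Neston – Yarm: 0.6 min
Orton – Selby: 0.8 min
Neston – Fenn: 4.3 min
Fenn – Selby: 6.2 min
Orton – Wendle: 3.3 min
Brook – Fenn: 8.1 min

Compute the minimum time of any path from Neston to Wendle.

Running Dijkstra from Neston:
Neston: 0
Yarm: 0.6  (via Neston)
Brook: 1.3  (via Neston)
Fenn: 4.3  (via Neston)
Orton: 6  (via Fenn)
Selby: 6.8  (via Orton)
Wendle: 9.3  (via Orton)
Shortest route: Neston → Fenn → Orton → Wendle = 9.3 min.

9.3 min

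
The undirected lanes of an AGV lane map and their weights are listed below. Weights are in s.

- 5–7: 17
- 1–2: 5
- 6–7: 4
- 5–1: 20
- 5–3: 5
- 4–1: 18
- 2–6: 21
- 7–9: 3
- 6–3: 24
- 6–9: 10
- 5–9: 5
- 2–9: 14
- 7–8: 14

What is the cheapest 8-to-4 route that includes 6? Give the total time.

62 s

Best 8 to 6: 8–7–6 costing 18
Best 6 to 4: 6–2–1–4 costing 44
Total via 6: 18 + 44 = 62 s.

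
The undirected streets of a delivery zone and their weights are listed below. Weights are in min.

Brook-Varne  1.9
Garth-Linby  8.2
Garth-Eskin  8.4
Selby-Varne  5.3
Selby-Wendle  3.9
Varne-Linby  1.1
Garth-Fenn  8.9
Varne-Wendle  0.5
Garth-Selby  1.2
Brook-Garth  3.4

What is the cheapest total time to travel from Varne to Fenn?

14.2 min

Shortest distances from Varne:
Varne: 0
Wendle: 0.5  (via Varne)
Linby: 1.1  (via Varne)
Brook: 1.9  (via Varne)
Selby: 4.4  (via Wendle)
Garth: 5.3  (via Brook)
Eskin: 13.7  (via Garth)
Fenn: 14.2  (via Garth)
Shortest route: Varne–Brook–Garth–Fenn = 14.2 min.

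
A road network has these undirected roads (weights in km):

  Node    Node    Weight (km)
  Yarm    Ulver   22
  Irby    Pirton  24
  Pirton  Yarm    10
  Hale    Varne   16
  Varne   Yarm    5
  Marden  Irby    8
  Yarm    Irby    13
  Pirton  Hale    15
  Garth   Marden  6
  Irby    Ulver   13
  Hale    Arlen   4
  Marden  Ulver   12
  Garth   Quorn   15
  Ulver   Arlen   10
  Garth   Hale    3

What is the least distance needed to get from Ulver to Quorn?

Candidate routes:
Ulver–Irby–Marden–Garth–Quorn: 13+8+6+15 = 42
Ulver–Arlen–Hale–Garth–Quorn: 10+4+3+15 = 32
Ulver–Marden–Garth–Quorn: 12+6+15 = 33
The minimum is 32 km via Ulver–Arlen–Hale–Garth–Quorn.

32 km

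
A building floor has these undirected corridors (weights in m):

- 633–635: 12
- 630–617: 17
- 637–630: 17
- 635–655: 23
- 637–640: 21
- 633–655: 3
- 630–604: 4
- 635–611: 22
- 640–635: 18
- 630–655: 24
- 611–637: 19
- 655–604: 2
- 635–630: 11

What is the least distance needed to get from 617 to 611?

50 m

Settle nodes by increasing distance from 617:
617: 0
630: 17  (via 617)
604: 21  (via 630)
655: 23  (via 604)
633: 26  (via 655)
635: 28  (via 630)
637: 34  (via 630)
640: 46  (via 635)
611: 50  (via 635)
Shortest route: 617 → 630 → 635 → 611 = 50 m.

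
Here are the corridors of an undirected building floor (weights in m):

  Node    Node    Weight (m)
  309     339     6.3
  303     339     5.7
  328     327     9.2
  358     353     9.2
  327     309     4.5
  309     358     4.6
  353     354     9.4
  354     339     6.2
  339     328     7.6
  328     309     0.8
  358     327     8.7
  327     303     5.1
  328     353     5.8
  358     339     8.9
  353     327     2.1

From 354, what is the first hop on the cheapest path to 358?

Enumerating some paths:
354 - 339 - 358: 6.2+8.9 = 15.1
354 - 339 - 328 - 309 - 358: 6.2+7.6+0.8+4.6 = 19.2
354 - 353 - 358: 9.4+9.2 = 18.6
354 - 339 - 309 - 358: 6.2+6.3+4.6 = 17.1
The minimum is 15.1 m via 354 - 339 - 358.
So from 354 the first move is to 339.

339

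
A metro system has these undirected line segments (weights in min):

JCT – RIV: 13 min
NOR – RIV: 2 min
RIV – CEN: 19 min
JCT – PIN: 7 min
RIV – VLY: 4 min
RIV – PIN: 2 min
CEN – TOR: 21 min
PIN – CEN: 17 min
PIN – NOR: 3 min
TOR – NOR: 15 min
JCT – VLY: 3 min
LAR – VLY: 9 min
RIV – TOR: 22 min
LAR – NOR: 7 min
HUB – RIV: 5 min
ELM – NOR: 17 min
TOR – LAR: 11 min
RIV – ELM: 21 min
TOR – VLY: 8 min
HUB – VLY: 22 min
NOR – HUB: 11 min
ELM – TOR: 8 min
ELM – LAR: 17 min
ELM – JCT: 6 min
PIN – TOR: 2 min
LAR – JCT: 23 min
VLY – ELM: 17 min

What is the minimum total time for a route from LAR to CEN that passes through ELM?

Best LAR to ELM: LAR–ELM costing 17
Shortest ELM→CEN: ELM–TOR–PIN–CEN = 27
Total via ELM: 17 + 27 = 44 min.

44 min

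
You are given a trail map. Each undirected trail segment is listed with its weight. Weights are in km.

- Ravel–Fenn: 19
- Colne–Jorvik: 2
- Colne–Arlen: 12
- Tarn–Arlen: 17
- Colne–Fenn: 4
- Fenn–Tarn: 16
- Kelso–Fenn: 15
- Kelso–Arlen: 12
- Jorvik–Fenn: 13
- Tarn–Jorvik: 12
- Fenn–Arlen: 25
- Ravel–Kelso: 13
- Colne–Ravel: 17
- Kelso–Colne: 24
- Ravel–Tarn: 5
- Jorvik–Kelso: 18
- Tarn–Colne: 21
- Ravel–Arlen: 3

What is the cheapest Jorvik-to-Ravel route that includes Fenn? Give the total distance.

25 km

Shortest Jorvik→Fenn: Jorvik → Colne → Fenn = 6
Best Fenn to Ravel: Fenn → Ravel costing 19
Total via Fenn: 6 + 19 = 25 km.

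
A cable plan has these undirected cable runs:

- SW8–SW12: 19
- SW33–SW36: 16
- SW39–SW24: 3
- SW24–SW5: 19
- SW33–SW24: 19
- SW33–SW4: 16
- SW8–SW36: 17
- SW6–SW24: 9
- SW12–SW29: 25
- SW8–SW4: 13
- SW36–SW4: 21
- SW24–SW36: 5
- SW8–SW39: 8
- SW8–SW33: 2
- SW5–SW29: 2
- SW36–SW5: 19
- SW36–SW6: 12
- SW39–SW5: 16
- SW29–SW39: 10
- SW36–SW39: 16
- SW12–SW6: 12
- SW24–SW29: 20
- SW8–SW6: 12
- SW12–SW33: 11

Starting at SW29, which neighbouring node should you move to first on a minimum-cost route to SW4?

SW39

Enumerating some paths:
SW29–SW39–SW8–SW33–SW4: 10+8+2+16 = 36
SW29–SW39–SW8–SW4: 10+8+13 = 31
The minimum is 31 via SW29–SW39–SW8–SW4.
So from SW29 the first move is to SW39.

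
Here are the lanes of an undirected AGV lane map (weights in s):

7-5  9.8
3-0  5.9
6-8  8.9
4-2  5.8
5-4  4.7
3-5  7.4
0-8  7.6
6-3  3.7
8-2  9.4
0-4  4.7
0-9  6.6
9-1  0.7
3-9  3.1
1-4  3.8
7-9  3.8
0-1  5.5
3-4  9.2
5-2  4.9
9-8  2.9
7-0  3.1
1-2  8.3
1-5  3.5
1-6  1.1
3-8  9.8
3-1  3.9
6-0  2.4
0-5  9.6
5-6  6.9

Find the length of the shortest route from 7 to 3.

6.9 s

Running Dijkstra from 7:
7: 0
0: 3.1  (via 7)
9: 3.8  (via 7)
1: 4.5  (via 9)
6: 5.5  (via 0)
8: 6.7  (via 9)
3: 6.9  (via 9)
Shortest route: 7–9–3 = 6.9 s.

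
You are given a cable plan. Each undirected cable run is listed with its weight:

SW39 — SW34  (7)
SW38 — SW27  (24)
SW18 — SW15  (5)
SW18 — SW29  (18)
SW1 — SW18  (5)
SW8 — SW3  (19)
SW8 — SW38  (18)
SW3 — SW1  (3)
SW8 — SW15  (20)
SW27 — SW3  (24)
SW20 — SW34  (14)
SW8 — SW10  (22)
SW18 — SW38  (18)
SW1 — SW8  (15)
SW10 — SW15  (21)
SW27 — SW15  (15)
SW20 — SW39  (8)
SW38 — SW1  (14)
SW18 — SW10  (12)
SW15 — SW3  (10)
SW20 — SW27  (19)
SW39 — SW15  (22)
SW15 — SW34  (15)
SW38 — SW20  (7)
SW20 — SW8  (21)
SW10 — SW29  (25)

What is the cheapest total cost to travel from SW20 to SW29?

Candidate routes:
SW20 → SW38 → SW1 → SW18 → SW29: 7+14+5+18 = 44
SW20 → SW38 → SW18 → SW29: 7+18+18 = 43
Cheapest is SW20 → SW38 → SW18 → SW29 at 43.

43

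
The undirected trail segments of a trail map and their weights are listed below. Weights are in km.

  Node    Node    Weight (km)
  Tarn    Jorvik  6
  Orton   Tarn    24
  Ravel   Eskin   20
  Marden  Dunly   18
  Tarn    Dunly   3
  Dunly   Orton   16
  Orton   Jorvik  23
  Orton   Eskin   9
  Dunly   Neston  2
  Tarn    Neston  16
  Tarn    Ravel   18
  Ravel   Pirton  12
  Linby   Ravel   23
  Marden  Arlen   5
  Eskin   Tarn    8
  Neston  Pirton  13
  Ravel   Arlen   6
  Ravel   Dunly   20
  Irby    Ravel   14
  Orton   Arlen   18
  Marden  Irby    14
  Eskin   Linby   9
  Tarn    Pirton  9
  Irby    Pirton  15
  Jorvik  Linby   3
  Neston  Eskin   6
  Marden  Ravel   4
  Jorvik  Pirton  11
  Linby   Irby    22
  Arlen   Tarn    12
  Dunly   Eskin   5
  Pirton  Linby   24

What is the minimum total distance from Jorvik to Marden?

Settle nodes by increasing distance from Jorvik:
Jorvik: 0
Linby: 3  (via Jorvik)
Tarn: 6  (via Jorvik)
Dunly: 9  (via Tarn)
Neston: 11  (via Dunly)
Pirton: 11  (via Jorvik)
Eskin: 12  (via Linby)
Arlen: 18  (via Tarn)
Orton: 21  (via Eskin)
Ravel: 23  (via Pirton)
Marden: 23  (via Arlen)
Shortest route: Jorvik → Tarn → Arlen → Marden = 23 km.

23 km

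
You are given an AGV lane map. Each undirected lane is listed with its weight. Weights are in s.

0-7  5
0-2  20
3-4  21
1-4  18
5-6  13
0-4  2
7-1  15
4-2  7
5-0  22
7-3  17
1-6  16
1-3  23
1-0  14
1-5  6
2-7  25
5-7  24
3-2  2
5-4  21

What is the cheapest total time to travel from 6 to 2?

Enumerating some paths:
6–1–0–4–2: 16+14+2+7 = 39
6–1–3–2: 16+23+2 = 41
6–5–4–2: 13+21+7 = 41
The minimum is 39 s via 6–1–0–4–2.

39 s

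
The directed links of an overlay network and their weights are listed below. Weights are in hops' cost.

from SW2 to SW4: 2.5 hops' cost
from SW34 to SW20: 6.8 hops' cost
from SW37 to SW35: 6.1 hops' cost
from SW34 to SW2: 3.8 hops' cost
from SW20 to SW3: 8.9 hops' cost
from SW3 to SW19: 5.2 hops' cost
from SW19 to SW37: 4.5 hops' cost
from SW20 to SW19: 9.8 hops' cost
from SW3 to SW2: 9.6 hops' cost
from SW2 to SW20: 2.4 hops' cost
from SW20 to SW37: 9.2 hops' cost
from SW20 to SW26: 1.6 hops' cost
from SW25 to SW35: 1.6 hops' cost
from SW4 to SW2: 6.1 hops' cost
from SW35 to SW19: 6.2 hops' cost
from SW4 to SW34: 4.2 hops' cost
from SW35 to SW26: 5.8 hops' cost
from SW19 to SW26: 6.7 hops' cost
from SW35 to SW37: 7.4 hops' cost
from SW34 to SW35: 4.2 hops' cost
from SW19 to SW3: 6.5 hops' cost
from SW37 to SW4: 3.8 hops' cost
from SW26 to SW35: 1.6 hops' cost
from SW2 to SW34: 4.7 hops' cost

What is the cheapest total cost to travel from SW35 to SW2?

Shortest distances from SW35:
SW35: 0
SW26: 5.8  (via SW35)
SW19: 6.2  (via SW35)
SW37: 7.4  (via SW35)
SW4: 11.2  (via SW37)
SW3: 12.7  (via SW19)
SW34: 15.4  (via SW4)
SW2: 17.3  (via SW4)
Shortest route: SW35–SW37–SW4–SW2 = 17.3 hops' cost.

17.3 hops' cost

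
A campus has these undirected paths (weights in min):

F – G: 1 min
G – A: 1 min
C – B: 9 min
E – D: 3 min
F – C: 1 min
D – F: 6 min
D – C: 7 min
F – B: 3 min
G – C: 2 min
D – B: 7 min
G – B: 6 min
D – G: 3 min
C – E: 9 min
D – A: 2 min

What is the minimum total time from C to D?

Shortest distances from C:
C: 0
F: 1  (via C)
G: 2  (via C)
A: 3  (via G)
B: 4  (via F)
D: 5  (via G)
Shortest route: C–G–D = 5 min.

5 min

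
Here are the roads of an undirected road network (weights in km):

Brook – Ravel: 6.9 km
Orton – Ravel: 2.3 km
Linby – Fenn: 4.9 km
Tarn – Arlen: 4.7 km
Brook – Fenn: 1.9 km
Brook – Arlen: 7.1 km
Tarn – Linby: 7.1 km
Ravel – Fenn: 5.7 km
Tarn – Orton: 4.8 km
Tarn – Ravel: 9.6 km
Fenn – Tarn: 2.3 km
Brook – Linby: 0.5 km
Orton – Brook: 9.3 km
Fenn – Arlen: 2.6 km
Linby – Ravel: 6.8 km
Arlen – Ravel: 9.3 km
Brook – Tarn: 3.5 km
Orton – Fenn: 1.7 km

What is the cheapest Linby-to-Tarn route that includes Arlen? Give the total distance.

9.7 km

Shortest Linby→Arlen: Linby–Brook–Fenn–Arlen = 5
Best Arlen to Tarn: Arlen–Tarn costing 4.7
Total via Arlen: 5 + 4.7 = 9.7 km.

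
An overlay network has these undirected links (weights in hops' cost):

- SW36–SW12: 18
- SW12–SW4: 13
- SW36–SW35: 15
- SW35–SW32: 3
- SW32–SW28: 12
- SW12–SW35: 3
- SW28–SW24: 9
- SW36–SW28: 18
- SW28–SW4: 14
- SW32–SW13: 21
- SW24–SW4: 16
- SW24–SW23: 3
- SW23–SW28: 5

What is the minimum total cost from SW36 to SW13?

Running Dijkstra from SW36:
SW36: 0
SW35: 15  (via SW36)
SW32: 18  (via SW35)
SW12: 18  (via SW36)
SW28: 18  (via SW36)
SW23: 23  (via SW28)
SW24: 26  (via SW23)
SW4: 31  (via SW12)
SW13: 39  (via SW32)
Shortest route: SW36–SW35–SW32–SW13 = 39 hops' cost.

39 hops' cost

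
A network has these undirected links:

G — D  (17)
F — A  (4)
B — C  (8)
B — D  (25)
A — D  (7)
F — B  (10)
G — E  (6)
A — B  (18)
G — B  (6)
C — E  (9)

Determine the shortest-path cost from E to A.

26

Enumerating some paths:
E–G–B–F–A: 6+6+10+4 = 26
E–G–B–A: 6+6+18 = 30
The minimum is 26 via E–G–B–F–A.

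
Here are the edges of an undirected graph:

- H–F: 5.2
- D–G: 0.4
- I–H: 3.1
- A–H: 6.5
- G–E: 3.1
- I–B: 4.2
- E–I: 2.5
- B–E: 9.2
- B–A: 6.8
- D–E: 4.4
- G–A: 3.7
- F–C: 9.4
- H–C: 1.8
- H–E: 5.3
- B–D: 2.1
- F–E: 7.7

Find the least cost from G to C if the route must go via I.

Shortest G→I: G–E–I = 5.6
Best I to C: I–H–C costing 4.9
Total via I: 5.6 + 4.9 = 10.5.

10.5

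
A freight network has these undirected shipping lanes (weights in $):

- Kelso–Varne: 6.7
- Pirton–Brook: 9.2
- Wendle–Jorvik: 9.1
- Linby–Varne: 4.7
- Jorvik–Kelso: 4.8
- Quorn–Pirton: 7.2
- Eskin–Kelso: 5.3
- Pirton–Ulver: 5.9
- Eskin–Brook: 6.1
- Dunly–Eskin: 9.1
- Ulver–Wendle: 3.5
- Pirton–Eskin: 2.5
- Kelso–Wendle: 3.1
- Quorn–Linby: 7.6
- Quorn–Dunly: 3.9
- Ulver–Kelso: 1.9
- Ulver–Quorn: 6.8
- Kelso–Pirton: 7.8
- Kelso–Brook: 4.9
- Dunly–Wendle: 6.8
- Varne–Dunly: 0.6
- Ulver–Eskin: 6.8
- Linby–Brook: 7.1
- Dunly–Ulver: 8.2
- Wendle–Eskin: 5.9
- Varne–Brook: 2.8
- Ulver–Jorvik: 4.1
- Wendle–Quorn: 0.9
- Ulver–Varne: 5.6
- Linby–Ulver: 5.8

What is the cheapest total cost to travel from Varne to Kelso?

$6.7

Running Dijkstra from Varne:
Varne: 0
Dunly: 0.6  (via Varne)
Brook: 2.8  (via Varne)
Quorn: 4.5  (via Dunly)
Linby: 4.7  (via Varne)
Wendle: 5.4  (via Quorn)
Ulver: 5.6  (via Varne)
Kelso: 6.7  (via Varne)
Shortest route: Varne → Kelso = $6.7.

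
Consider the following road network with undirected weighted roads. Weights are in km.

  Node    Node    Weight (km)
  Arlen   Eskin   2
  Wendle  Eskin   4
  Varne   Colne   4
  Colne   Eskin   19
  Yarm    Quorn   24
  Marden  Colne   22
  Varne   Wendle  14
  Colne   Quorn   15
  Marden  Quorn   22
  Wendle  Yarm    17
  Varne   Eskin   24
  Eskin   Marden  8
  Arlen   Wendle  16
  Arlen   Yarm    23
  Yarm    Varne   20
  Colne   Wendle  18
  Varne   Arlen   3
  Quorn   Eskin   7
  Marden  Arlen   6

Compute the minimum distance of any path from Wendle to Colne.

13 km

Compare a few routes:
Wendle - Varne - Colne: 14+4 = 18
Wendle - Eskin - Arlen - Varne - Colne: 4+2+3+4 = 13
Wendle - Colne: 18 = 18
Cheapest is Wendle - Eskin - Arlen - Varne - Colne at 13 km.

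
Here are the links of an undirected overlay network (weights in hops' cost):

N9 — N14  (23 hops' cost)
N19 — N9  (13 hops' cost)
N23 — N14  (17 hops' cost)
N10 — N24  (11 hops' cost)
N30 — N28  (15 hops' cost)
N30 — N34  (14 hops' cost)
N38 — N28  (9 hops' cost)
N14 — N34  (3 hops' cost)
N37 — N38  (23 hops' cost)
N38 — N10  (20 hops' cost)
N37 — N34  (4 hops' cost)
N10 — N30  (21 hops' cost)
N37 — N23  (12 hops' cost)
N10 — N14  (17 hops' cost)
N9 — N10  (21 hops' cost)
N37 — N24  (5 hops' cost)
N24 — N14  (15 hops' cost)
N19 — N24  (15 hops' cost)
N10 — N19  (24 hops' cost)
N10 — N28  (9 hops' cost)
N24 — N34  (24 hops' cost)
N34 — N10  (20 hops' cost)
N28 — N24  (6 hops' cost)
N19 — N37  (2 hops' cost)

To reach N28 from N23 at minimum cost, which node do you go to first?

Enumerating some paths:
N23–N37–N24–N28: 12+5+6 = 23
N23–N14–N34–N37–N24–N28: 17+3+4+5+6 = 35
Cheapest is N23–N37–N24–N28 at 23 hops' cost.
So from N23 the first move is to N37.

N37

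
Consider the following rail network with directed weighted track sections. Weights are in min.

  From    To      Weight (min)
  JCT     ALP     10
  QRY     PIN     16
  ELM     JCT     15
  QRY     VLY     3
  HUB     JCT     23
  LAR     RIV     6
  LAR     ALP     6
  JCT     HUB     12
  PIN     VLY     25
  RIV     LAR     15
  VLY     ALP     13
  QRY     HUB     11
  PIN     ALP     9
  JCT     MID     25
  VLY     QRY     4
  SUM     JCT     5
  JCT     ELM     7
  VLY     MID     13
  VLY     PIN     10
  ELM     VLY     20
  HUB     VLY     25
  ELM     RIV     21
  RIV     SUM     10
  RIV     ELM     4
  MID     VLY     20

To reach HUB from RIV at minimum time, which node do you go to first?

SUM

Candidate routes:
RIV → ELM → JCT → HUB: 4+15+12 = 31
RIV → SUM → JCT → HUB: 10+5+12 = 27
The minimum is 27 min via RIV → SUM → JCT → HUB.
So from RIV the first move is to SUM.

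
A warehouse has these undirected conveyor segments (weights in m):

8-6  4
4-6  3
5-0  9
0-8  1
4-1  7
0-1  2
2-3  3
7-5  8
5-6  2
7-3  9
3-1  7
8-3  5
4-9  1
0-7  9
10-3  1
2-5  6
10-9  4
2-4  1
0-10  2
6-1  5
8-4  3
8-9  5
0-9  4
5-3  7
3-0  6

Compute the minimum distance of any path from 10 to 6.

7 m

Settle nodes by increasing distance from 10:
10: 0
3: 1  (via 10)
0: 2  (via 10)
8: 3  (via 0)
1: 4  (via 0)
2: 4  (via 3)
9: 4  (via 10)
4: 5  (via 2)
6: 7  (via 8)
Shortest route: 10 → 0 → 8 → 6 = 7 m.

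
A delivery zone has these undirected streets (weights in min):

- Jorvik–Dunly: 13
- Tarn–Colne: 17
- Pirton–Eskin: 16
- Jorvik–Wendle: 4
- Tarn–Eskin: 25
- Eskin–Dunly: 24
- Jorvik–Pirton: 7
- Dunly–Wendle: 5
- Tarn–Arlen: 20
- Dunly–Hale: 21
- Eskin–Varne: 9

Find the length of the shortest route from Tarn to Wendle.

52 min

Settle nodes by increasing distance from Tarn:
Tarn: 0
Colne: 17  (via Tarn)
Arlen: 20  (via Tarn)
Eskin: 25  (via Tarn)
Varne: 34  (via Eskin)
Pirton: 41  (via Eskin)
Jorvik: 48  (via Pirton)
Dunly: 49  (via Eskin)
Wendle: 52  (via Jorvik)
Shortest route: Tarn–Eskin–Pirton–Jorvik–Wendle = 52 min.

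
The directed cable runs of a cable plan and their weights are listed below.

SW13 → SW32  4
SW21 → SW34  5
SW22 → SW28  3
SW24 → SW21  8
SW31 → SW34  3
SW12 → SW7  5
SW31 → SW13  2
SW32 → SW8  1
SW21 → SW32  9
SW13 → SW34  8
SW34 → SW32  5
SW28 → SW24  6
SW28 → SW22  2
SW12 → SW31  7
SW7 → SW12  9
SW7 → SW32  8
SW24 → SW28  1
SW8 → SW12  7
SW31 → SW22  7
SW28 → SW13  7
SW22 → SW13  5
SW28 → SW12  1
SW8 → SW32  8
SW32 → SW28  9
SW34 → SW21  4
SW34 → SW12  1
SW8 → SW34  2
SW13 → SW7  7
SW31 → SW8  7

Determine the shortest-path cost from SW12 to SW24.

23

Settle nodes by increasing distance from SW12:
SW12: 0
SW7: 5  (via SW12)
SW31: 7  (via SW12)
SW13: 9  (via SW31)
SW34: 10  (via SW31)
SW32: 13  (via SW7)
SW21: 14  (via SW34)
SW22: 14  (via SW31)
SW8: 14  (via SW31)
SW28: 17  (via SW22)
SW24: 23  (via SW28)
Shortest route: SW12–SW31–SW22–SW28–SW24 = 23.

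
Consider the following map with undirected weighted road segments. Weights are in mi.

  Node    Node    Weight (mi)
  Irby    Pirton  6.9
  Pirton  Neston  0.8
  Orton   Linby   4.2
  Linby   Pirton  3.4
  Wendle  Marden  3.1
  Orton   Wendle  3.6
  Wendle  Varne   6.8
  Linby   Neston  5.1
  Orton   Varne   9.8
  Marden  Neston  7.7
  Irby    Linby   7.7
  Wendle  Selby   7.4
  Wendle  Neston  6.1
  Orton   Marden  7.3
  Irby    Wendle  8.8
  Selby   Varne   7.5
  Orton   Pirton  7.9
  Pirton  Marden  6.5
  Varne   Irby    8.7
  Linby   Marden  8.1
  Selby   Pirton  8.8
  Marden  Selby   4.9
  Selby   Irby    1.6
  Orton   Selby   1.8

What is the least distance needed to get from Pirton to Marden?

Enumerating some paths:
Pirton → Neston → Wendle → Marden: 0.8+6.1+3.1 = 10
Pirton → Marden: 6.5 = 6.5
Pirton → Neston → Marden: 0.8+7.7 = 8.5
Cheapest is Pirton → Marden at 6.5 mi.

6.5 mi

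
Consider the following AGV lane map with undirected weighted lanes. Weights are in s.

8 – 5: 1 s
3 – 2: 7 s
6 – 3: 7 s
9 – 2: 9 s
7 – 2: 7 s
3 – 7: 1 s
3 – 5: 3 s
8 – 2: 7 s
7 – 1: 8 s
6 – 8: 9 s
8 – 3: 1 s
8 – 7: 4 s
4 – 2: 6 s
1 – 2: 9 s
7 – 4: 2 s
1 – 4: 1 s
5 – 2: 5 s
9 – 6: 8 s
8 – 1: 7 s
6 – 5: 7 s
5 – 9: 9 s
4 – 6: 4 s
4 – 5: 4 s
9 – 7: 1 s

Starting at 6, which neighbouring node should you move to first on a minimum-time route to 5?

Compare a few routes:
6 - 5: 7 = 7
6 - 4 - 5: 4+4 = 8
6 - 3 - 8 - 5: 7+1+1 = 9
6 - 4 - 7 - 3 - 8 - 5: 4+2+1+1+1 = 9
Cheapest is 6 - 5 at 7 s.
So from 6 the first move is to 5.

5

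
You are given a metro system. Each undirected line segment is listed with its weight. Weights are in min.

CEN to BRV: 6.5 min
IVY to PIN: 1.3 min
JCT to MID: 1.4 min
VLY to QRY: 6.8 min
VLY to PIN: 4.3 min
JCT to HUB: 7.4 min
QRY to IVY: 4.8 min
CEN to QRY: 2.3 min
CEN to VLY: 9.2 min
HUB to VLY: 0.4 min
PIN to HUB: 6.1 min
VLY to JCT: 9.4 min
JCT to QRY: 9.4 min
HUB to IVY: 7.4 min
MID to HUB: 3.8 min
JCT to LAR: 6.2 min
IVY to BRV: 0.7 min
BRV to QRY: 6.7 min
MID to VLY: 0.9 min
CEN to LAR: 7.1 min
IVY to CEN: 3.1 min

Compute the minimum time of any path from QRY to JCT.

Settle nodes by increasing distance from QRY:
QRY: 0
CEN: 2.3  (via QRY)
IVY: 4.8  (via QRY)
BRV: 5.5  (via IVY)
PIN: 6.1  (via IVY)
VLY: 6.8  (via QRY)
HUB: 7.2  (via VLY)
MID: 7.7  (via VLY)
JCT: 9.1  (via MID)
Shortest route: QRY → VLY → MID → JCT = 9.1 min.

9.1 min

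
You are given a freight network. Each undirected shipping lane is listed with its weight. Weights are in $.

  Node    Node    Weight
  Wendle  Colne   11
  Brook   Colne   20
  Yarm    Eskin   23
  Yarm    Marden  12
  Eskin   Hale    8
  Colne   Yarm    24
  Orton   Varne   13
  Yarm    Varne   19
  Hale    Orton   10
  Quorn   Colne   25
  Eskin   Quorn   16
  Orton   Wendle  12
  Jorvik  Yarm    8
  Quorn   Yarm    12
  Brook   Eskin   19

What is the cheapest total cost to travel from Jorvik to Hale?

$39

Running Dijkstra from Jorvik:
Jorvik: 0
Yarm: 8  (via Jorvik)
Marden: 20  (via Yarm)
Quorn: 20  (via Yarm)
Varne: 27  (via Yarm)
Eskin: 31  (via Yarm)
Colne: 32  (via Yarm)
Hale: 39  (via Eskin)
Shortest route: Jorvik–Yarm–Eskin–Hale = $39.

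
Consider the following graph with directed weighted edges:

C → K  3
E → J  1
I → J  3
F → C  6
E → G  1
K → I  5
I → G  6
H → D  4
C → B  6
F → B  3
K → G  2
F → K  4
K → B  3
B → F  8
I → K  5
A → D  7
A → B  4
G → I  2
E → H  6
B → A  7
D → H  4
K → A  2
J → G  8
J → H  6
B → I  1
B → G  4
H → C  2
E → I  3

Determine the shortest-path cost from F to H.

Settle nodes by increasing distance from F:
F: 0
B: 3  (via F)
I: 4  (via B)
K: 4  (via F)
A: 6  (via K)
C: 6  (via F)
G: 6  (via K)
J: 7  (via I)
D: 13  (via A)
H: 13  (via J)
Shortest route: F → B → I → J → H = 13.

13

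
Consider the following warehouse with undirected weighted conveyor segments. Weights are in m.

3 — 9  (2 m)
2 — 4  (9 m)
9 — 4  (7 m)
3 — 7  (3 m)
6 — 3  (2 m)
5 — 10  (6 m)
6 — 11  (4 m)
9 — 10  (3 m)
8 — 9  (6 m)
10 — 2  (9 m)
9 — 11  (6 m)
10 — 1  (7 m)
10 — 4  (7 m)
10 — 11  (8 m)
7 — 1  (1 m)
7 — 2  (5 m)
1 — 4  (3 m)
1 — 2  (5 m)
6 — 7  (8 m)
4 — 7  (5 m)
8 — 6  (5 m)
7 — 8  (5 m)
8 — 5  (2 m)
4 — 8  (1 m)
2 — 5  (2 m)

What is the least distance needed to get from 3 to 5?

Enumerating some paths:
3 - 6 - 8 - 5: 2+5+2 = 9
3 - 7 - 8 - 5: 3+5+2 = 10
3 - 7 - 1 - 4 - 8 - 5: 3+1+3+1+2 = 10
Cheapest is 3 - 6 - 8 - 5 at 9 m.

9 m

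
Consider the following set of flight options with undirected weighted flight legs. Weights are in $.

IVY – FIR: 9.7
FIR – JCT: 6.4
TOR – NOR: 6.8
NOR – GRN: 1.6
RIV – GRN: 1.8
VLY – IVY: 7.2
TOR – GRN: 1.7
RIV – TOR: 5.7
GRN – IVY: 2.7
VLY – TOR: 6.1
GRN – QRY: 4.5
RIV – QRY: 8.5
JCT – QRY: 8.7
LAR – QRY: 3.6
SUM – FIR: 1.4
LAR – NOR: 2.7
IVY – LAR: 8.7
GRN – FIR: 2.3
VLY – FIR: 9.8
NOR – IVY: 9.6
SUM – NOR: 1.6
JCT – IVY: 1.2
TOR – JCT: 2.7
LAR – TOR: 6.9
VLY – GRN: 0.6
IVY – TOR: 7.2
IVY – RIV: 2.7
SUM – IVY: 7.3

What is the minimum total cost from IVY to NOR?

$4.3

Shortest distances from IVY:
IVY: 0
JCT: 1.2  (via IVY)
RIV: 2.7  (via IVY)
GRN: 2.7  (via IVY)
VLY: 3.3  (via GRN)
TOR: 3.9  (via JCT)
NOR: 4.3  (via GRN)
Shortest route: IVY → GRN → NOR = $4.3.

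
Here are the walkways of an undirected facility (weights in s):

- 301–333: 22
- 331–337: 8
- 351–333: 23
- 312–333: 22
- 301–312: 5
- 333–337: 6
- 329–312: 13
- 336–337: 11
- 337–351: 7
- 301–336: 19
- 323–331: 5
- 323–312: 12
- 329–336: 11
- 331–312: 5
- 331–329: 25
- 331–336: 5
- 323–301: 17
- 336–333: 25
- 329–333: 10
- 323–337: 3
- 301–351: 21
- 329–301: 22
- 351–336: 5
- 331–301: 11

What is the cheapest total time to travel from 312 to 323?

Candidate routes:
312 → 331 → 323: 5+5 = 10
312 → 331 → 337 → 323: 5+8+3 = 16
312 → 323: 12 = 12
The minimum is 10 s via 312 → 331 → 323.

10 s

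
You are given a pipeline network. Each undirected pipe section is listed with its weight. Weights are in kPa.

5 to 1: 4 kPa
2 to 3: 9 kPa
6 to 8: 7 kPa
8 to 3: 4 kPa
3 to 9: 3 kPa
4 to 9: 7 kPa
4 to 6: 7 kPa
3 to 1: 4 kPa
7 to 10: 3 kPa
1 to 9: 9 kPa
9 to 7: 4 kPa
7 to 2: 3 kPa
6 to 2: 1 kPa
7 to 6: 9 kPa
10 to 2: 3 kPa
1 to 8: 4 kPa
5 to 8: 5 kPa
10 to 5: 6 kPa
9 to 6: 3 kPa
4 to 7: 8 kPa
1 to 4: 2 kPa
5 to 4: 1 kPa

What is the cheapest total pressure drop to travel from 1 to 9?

Running Dijkstra from 1:
1: 0
4: 2  (via 1)
5: 3  (via 4)
3: 4  (via 1)
8: 4  (via 1)
9: 7  (via 3)
Shortest route: 1–3–9 = 7 kPa.

7 kPa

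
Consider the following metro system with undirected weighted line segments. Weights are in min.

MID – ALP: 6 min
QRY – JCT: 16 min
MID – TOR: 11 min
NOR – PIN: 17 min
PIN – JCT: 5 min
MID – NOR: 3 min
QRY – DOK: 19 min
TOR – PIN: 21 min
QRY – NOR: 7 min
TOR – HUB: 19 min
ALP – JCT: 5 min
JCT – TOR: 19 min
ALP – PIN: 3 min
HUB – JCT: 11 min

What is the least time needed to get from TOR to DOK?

40 min

Shortest distances from TOR:
TOR: 0
MID: 11  (via TOR)
NOR: 14  (via MID)
ALP: 17  (via MID)
HUB: 19  (via TOR)
JCT: 19  (via TOR)
PIN: 20  (via ALP)
QRY: 21  (via NOR)
DOK: 40  (via QRY)
Shortest route: TOR → MID → NOR → QRY → DOK = 40 min.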